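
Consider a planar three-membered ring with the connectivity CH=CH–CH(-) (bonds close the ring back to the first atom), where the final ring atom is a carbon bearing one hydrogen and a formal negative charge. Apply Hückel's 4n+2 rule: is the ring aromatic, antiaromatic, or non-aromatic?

Antiaromatic

The p orbitals form a continuous loop: the double-bond atoms are sp², each contributing one p electron; the carbanion's lone pair occupies the p orbital. The ring is fully conjugated.
Counting π electrons: 1 × 2 = 2 from the double-bond unit + 2 from the CH(-) atom = 4.
A 4n π count (4, n = 1) in a planar conjugated ring means antiaromatic.
(The species described is the cyclopropenyl anion.)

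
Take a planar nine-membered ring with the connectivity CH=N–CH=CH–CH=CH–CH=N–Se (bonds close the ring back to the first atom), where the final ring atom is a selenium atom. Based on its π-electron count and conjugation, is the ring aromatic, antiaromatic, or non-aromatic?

The p orbitals form a continuous loop: each doubly-bonded ring atom is sp² with one p-orbital electron; each sp² =N– keeps its lone pair in-plane and puts one electron into the π system; the selenium donates one lone pair from its p orbital. The ring is fully conjugated.
Tallying contributions gives 4 × 2 = 8 from the double-bond units + 2 from the Se atom = 10.
That gives a 4n+2 count (10, n = 2).

Aromatic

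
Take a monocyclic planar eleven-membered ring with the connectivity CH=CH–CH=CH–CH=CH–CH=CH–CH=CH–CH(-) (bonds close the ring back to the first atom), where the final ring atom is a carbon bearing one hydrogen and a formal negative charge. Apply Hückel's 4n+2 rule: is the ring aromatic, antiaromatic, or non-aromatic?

Antiaromatic

Check conjugation: every atom in a ring double bond is sp² and brings one electron to the p orbital; the carbanion's lone pair occupies the p orbital — every position has a p orbital, so the cyclic π system is continuous.
π-electron count: 5 × 2 = 10 from the double-bond units + 2 from the CH(-) atom = 12.
With 12 = 4·3 π electrons, Hückel's rule classifies the planar ring as antiaromatic.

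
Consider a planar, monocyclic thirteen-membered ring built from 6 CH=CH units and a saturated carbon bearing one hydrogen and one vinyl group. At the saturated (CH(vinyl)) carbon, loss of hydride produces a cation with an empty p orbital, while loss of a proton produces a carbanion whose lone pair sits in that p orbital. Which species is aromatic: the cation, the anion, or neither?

The anion

Both ions have a continuous loop of p orbitals — each ring atom is sp².
Cation: 6 × 2 + 0 = 12 π electrons → 4(3), antiaromatic.
Anion: 6 × 2 + 2 = 14 π electrons → 4(3)+2, aromatic.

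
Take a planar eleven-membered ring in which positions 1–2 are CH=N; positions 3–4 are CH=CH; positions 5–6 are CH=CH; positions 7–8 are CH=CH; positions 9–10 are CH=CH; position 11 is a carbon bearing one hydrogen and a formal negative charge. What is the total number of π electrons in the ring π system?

Every ring atom contributes a p orbital perpendicular to the ring (every atom in a ring double bond is sp² and brings one electron to the p orbital; each sp² =N– keeps its lone pair in-plane and puts one electron into the π system; the carbanion's lone pair occupies the p orbital), so the π system is cyclic and fully conjugated.
Adding the contributions, 5 × 2 = 10 from the double-bond units + 2 from the CH(-) atom = 12.

12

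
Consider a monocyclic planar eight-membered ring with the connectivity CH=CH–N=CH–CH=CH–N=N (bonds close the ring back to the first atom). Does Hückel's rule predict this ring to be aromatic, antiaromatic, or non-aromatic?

The p orbitals form a continuous loop: each doubly-bonded ring atom is sp² with one p-orbital electron; each sp² =N– keeps its lone pair in-plane and puts one electron into the π system. The ring is fully conjugated.
π-electron count: 4 × 2 = 8 from the 4 double-bond units.
A 4n π count (8, n = 2) in a planar conjugated ring means antiaromatic.

Antiaromatic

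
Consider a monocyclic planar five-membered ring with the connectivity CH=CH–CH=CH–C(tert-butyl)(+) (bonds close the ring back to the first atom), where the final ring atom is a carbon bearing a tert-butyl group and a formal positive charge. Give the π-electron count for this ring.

Check conjugation: every atom in a ring double bond is sp² and brings one electron to the p orbital; the carbocation has an empty p orbital — every position has a p orbital, so the cyclic π system is continuous.
Counting π electrons: 2 × 2 = 4 from the double-bond units + 0 from the C(tert-butyl)(+) atom = 4.

4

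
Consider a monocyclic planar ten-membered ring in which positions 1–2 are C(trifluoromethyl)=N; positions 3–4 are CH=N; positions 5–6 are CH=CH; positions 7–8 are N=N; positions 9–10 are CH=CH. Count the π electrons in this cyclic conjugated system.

Check conjugation: every atom in a ring double bond is sp² and brings one electron to the p orbital; each sp² =N– keeps its lone pair in-plane and puts one electron into the π system — every position has a p orbital, so the cyclic π system is continuous.
Counting π electrons: 5 × 2 = 10 from the 5 double-bond units.

10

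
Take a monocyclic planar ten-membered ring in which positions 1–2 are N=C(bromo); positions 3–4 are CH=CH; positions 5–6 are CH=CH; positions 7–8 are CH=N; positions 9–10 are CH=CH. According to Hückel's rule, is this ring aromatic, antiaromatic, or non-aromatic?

All ring atoms are sp² and supply a p orbital to the ring (every atom in a ring double bond is sp² and brings one electron to the p orbital; the doubly-bonded nitrogens are pyridine-type — their lone pairs lie in the ring plane, leaving one electron in the p orbital); the conjugation is uninterrupted.
π-electron count: 5 × 2 = 10 from the 5 double-bond units.
That gives a 4n+2 count (10, n = 2).

Aromatic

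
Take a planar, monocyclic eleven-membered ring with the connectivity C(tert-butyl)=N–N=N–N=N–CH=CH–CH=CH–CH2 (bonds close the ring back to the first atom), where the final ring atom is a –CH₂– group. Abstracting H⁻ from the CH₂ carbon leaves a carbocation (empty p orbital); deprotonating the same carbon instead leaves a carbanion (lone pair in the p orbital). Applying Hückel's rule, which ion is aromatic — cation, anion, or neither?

The cation

Both ions have a continuous loop of p orbitals — each ring atom is sp².
Cation: 5 × 2 + 0 = 10 π electrons → 4(2)+2, aromatic.
Anion: 5 × 2 + 2 = 12 π electrons → 4(3), antiaromatic.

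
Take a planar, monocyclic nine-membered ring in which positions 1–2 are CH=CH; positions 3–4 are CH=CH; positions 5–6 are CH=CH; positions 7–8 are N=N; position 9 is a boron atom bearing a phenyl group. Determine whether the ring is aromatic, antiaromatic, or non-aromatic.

Antiaromatic

Every ring atom contributes a p orbital perpendicular to the ring (every atom in a ring double bond is sp² and brings one electron to the p orbital; each =N– nitrogen is pyridine-type (lone pair in the sp² plane, one electron in the p orbital); the boron has an empty p orbital), so the π system is cyclic and fully conjugated.
π-electron count: 4 × 2 = 8 from the double-bond units + 0 from the B(phenyl) atom = 8.
8 = 4(2); a planar, fully conjugated 4n system is antiaromatic.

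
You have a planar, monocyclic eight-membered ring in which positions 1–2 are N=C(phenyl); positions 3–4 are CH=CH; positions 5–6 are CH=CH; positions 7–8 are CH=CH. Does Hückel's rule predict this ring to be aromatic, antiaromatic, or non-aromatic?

Every ring atom contributes a p orbital perpendicular to the ring (the double-bond atoms are sp², each contributing one p electron; each sp² =N– keeps its lone pair in-plane and puts one electron into the π system), so the π system is cyclic and fully conjugated.
Adding the contributions, 4 × 2 = 8 from the 4 double-bond units.
A 4n π count (8, n = 2) in a planar conjugated ring means antiaromatic.

Antiaromatic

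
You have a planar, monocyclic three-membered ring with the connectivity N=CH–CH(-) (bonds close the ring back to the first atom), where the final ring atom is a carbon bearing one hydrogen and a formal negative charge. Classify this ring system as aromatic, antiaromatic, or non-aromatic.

Every ring atom contributes a p orbital perpendicular to the ring (the double-bond atoms are sp², each contributing one p electron; the doubly-bonded nitrogens are pyridine-type — their lone pairs lie in the ring plane, leaving one electron in the p orbital; the carbanion's lone pair occupies the p orbital), so the π system is cyclic and fully conjugated.
Counting π electrons: 1 × 2 = 2 from the double-bond unit + 2 from the CH(-) atom = 4.
4 is a 4n count (n = 1), so the planar conjugated ring is antiaromatic.

Antiaromatic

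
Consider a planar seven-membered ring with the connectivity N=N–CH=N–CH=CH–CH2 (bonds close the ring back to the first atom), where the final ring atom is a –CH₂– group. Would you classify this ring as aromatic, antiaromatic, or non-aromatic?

Non-aromatic

At the CH2 position, the tetrahedral CH₂ carbon is sp³ and has no p orbital in the ring π system; the ring's p-orbital overlap is broken there.
Broken conjugation rules out both aromaticity and antiaromaticity.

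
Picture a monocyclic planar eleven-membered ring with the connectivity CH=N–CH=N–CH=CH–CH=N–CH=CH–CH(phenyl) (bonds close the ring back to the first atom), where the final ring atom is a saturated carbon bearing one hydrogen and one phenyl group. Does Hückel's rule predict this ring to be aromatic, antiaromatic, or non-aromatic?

Non-aromatic

The CH(phenyl) position has four σ bonds — that saturated carbon is sp³ and has no p orbital in the ring π system — so the cyclic conjugation is interrupted.
Broken conjugation rules out both aromaticity and antiaromaticity.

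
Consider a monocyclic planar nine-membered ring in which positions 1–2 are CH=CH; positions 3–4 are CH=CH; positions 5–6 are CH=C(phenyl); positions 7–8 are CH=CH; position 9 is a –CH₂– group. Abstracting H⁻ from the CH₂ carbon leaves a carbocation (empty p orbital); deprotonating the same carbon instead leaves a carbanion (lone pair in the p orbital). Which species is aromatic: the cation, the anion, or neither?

The anion

In both ions every ring atom is sp² and contributes a p orbital, so both rings are fully conjugated.
Cation: 4 × 2 + 0 = 8 π electrons → 4(2), antiaromatic.
Anion: 4 × 2 + 2 = 10 π electrons → 4(2)+2, aromatic.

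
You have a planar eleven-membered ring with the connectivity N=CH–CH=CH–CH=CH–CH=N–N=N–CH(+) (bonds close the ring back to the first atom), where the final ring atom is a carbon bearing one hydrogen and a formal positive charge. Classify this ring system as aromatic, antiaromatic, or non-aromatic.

All ring atoms are sp² and supply a p orbital to the ring (every atom in a ring double bond is sp² and brings one electron to the p orbital; each sp² =N– keeps its lone pair in-plane and puts one electron into the π system; the carbocation has an empty p orbital); the conjugation is uninterrupted.
Adding the contributions, 5 × 2 = 10 from the double-bond units + 0 from the CH(+) atom = 10.
That gives a 4n+2 count (10, n = 2).

Aromatic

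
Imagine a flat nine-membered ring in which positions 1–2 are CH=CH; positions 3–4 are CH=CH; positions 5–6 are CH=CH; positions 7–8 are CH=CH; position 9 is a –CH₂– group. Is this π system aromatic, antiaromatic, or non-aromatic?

Non-aromatic

At the CH2 position, the tetrahedral CH₂ carbon is sp³ and has no p orbital in the ring π system; the ring's p-orbital overlap is broken there.
Without a continuous loop of overlapping p orbitals the Hückel electron count never comes into play.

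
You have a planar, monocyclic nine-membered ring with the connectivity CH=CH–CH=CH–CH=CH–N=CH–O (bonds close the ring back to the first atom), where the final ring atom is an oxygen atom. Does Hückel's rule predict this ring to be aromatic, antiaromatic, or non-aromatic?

The p orbitals form a continuous loop: the double-bond atoms are sp², each contributing one p electron; the doubly-bonded nitrogens are pyridine-type — their lone pairs lie in the ring plane, leaving one electron in the p orbital; the oxygen donates one lone pair from its p orbital. The ring is fully conjugated.
Tallying contributions gives 4 × 2 = 8 from the double-bond units + 2 from the O atom = 10.
Since 10 = 4·2 + 2, the ring meets the 4n+2 criterion.

Aromatic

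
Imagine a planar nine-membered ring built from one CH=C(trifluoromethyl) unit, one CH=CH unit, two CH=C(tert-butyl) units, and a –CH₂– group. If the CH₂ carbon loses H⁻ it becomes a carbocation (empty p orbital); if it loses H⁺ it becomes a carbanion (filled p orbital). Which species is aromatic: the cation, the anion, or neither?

The anion

Both ions have a continuous loop of p orbitals — each ring atom is sp².
Cation: 4 × 2 + 0 = 8 π electrons → 4(2), antiaromatic.
Anion: 4 × 2 + 2 = 10 π electrons → 4(2)+2, aromatic.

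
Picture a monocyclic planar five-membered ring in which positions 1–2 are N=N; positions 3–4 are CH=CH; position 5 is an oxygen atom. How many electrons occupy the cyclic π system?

Every ring atom contributes a p orbital perpendicular to the ring (every atom in a ring double bond is sp² and brings one electron to the p orbital; each =N– nitrogen is pyridine-type (lone pair in the sp² plane, one electron in the p orbital); the oxygen donates one lone pair from its p orbital), so the π system is cyclic and fully conjugated.
π-electron count: 2 × 2 = 4 from the double-bond units + 2 from the O atom = 6.

6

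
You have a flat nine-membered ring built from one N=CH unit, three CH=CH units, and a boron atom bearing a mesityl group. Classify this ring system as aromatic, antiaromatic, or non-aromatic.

Antiaromatic

Check conjugation: each doubly-bonded ring atom is sp² with one p-orbital electron; the doubly-bonded nitrogens are pyridine-type — their lone pairs lie in the ring plane, leaving one electron in the p orbital; the boron has an empty p orbital — every position has a p orbital, so the cyclic π system is continuous.
Counting π electrons: 4 × 2 = 8 from the double-bond units + 0 from the B(mesityl) atom = 8.
A 4n π count (8, n = 2) in a planar conjugated ring means antiaromatic.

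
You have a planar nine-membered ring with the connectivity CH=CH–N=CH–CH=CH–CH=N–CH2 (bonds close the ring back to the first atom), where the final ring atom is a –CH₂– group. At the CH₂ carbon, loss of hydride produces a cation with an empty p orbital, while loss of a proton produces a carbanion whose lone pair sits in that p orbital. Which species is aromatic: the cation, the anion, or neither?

Once that carbon is sp², every ring atom has a p orbital and both ions are fully conjugated.
Cation: 4 × 2 + 0 = 8 π electrons → 4(2), antiaromatic.
Anion: 4 × 2 + 2 = 10 π electrons → 4(2)+2, aromatic.

The anion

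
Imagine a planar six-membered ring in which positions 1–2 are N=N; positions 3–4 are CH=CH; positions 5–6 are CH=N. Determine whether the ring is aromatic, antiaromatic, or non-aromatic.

All ring atoms are sp² and supply a p orbital to the ring (the double-bond atoms are sp², each contributing one p electron; each =N– nitrogen is pyridine-type (lone pair in the sp² plane, one electron in the p orbital)); the conjugation is uninterrupted.
π-electron count: 3 × 2 = 6 from the 3 double-bond units.
Since 6 = 4·1 + 2, the ring meets the 4n+2 criterion.

Aromatic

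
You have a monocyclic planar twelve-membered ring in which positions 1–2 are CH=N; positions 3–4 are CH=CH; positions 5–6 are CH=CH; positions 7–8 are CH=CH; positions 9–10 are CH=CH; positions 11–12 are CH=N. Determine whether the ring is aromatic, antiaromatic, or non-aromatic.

Antiaromatic

The p orbitals form a continuous loop: the double-bond atoms are sp², each contributing one p electron; the doubly-bonded nitrogens are pyridine-type — their lone pairs lie in the ring plane, leaving one electron in the p orbital. The ring is fully conjugated.
Counting π electrons: 6 × 2 = 12 from the 6 double-bond units.
12 is a 4n count (n = 3), so the planar conjugated ring is antiaromatic.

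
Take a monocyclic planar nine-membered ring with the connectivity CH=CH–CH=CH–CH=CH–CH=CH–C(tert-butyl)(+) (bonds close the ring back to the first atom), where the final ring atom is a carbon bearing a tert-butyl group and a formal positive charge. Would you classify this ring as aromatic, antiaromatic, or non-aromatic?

Check conjugation: every atom in a ring double bond is sp² and brings one electron to the p orbital; the carbocation has an empty p orbital — every position has a p orbital, so the cyclic π system is continuous.
π-electron count: 4 × 2 = 8 from the double-bond units + 0 from the C(tert-butyl)(+) atom = 8.
A 4n π count (8, n = 2) in a planar conjugated ring means antiaromatic.

Antiaromatic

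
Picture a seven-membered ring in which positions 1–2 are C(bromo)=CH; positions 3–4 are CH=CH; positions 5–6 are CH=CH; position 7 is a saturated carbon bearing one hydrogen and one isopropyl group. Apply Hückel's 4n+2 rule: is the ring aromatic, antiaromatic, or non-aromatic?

Non-aromatic

The CH(isopropyl) carbon is saturated: that saturated carbon is sp³ and has no p orbital in the ring π system. Conjugation is not continuous around the ring.
A ring that is not fully conjugated cannot be aromatic or antiaromatic regardless of its π-electron count.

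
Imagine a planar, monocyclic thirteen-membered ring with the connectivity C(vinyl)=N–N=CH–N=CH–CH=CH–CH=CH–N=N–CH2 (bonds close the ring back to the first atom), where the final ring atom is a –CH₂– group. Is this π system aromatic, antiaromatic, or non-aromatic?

Non-aromatic

The CH2 carbon is saturated: the tetrahedral CH₂ carbon is sp³ and has no p orbital in the ring π system. Conjugation is not continuous around the ring.
A ring that is not fully conjugated cannot be aromatic or antiaromatic regardless of its π-electron count.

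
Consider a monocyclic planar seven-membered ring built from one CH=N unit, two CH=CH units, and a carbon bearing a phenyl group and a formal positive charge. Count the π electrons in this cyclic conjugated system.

6

Every ring atom contributes a p orbital perpendicular to the ring (the double-bond atoms are sp², each contributing one p electron; the doubly-bonded nitrogens are pyridine-type — their lone pairs lie in the ring plane, leaving one electron in the p orbital; the carbocation has an empty p orbital), so the π system is cyclic and fully conjugated.
Counting π electrons: 3 × 2 = 6 from the double-bond units + 0 from the C(phenyl)(+) atom = 6.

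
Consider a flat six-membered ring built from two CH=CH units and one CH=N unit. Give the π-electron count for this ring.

Every ring atom contributes a p orbital perpendicular to the ring (the double-bond atoms are sp², each contributing one p electron; each sp² =N– keeps its lone pair in-plane and puts one electron into the π system), so the π system is cyclic and fully conjugated.
Counting π electrons: 3 × 2 = 6 from the 3 double-bond units.

6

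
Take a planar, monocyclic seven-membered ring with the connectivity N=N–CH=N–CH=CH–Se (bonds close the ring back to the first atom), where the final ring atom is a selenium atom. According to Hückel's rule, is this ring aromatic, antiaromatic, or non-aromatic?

Antiaromatic

All ring atoms are sp² and supply a p orbital to the ring (every atom in a ring double bond is sp² and brings one electron to the p orbital; each sp² =N– keeps its lone pair in-plane and puts one electron into the π system; the selenium donates one lone pair from its p orbital); the conjugation is uninterrupted.
Counting π electrons: 3 × 2 = 6 from the double-bond units + 2 from the Se atom = 8.
A 4n π count (8, n = 2) in a planar conjugated ring means antiaromatic.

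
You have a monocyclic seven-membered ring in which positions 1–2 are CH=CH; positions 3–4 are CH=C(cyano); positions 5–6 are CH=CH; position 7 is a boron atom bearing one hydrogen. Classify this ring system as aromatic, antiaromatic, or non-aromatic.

Aromatic

All ring atoms are sp² and supply a p orbital to the ring (each doubly-bonded ring atom is sp² with one p-orbital electron; the boron has an empty p orbital); the conjugation is uninterrupted.
Adding the contributions, 3 × 2 = 6 from the double-bond units + 0 from the BH atom = 6.
With 6 π electrons (n = 1), the Hückel 4n+2 condition holds.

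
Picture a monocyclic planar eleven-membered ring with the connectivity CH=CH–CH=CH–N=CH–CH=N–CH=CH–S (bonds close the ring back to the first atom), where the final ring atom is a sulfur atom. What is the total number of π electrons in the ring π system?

12

The p orbitals form a continuous loop: every atom in a ring double bond is sp² and brings one electron to the p orbital; each =N– nitrogen is pyridine-type (lone pair in the sp² plane, one electron in the p orbital); the sulfur donates one lone pair from its p orbital. The ring is fully conjugated.
Counting π electrons: 5 × 2 = 10 from the double-bond units + 2 from the S atom = 12.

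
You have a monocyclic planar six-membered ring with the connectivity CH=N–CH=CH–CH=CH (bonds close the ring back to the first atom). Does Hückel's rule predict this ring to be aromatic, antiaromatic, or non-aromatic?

Aromatic

The p orbitals form a continuous loop: every atom in a ring double bond is sp² and brings one electron to the p orbital; each =N– nitrogen is pyridine-type (lone pair in the sp² plane, one electron in the p orbital). The ring is fully conjugated.
Adding the contributions, 3 × 2 = 6 from the 3 double-bond units.
6 = 4(1) + 2, which satisfies Hückel's 4n+2 rule.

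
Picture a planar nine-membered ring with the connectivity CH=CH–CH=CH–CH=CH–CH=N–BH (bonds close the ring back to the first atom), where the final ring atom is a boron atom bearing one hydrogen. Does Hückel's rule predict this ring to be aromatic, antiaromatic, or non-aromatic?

The p orbitals form a continuous loop: each doubly-bonded ring atom is sp² with one p-orbital electron; the doubly-bonded nitrogens are pyridine-type — their lone pairs lie in the ring plane, leaving one electron in the p orbital; the boron has an empty p orbital. The ring is fully conjugated.
π-electron count: 4 × 2 = 8 from the double-bond units + 0 from the BH atom = 8.
8 is a 4n count (n = 2), so the planar conjugated ring is antiaromatic.

Antiaromatic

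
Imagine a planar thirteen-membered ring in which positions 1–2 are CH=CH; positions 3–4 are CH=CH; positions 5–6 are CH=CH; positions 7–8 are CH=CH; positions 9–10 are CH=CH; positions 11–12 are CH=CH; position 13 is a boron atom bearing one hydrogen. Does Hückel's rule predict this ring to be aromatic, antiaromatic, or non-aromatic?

Check conjugation: every atom in a ring double bond is sp² and brings one electron to the p orbital; the boron has an empty p orbital — every position has a p orbital, so the cyclic π system is continuous.
Tallying contributions gives 6 × 2 = 12 from the double-bond units + 0 from the BH atom = 12.
A 4n π count (12, n = 3) in a planar conjugated ring means antiaromatic.

Antiaromatic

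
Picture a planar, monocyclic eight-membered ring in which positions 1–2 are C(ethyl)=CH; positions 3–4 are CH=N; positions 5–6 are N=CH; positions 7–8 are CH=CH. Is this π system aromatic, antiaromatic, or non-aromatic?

All ring atoms are sp² and supply a p orbital to the ring (the double-bond atoms are sp², each contributing one p electron; the doubly-bonded nitrogens are pyridine-type — their lone pairs lie in the ring plane, leaving one electron in the p orbital); the conjugation is uninterrupted.
Counting π electrons: 4 × 2 = 8 from the 4 double-bond units.
8 is a 4n count (n = 2), so the planar conjugated ring is antiaromatic.

Antiaromatic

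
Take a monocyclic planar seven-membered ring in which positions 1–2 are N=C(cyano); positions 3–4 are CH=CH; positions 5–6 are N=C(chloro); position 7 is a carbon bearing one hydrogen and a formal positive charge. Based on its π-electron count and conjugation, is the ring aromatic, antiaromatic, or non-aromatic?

Aromatic

Every ring atom contributes a p orbital perpendicular to the ring (every atom in a ring double bond is sp² and brings one electron to the p orbital; each =N– nitrogen is pyridine-type (lone pair in the sp² plane, one electron in the p orbital); the carbocation has an empty p orbital), so the π system is cyclic and fully conjugated.
Tallying contributions gives 3 × 2 = 6 from the double-bond units + 0 from the CH(+) atom = 6.
That gives a 4n+2 count (6, n = 1).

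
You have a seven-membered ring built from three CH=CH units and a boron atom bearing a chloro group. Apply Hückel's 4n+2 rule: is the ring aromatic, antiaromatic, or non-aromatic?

Aromatic

The p orbitals form a continuous loop: each doubly-bonded ring atom is sp² with one p-orbital electron; the boron has an empty p orbital. The ring is fully conjugated.
Tallying contributions gives 3 × 2 = 6 from the double-bond units + 0 from the B(chloro) atom = 6.
Since 6 = 4·1 + 2, the ring meets the 4n+2 criterion.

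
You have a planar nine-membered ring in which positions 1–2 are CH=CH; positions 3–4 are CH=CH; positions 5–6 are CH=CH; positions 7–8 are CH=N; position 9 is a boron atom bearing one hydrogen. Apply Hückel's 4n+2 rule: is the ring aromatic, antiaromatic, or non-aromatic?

The p orbitals form a continuous loop: each doubly-bonded ring atom is sp² with one p-orbital electron; each =N– nitrogen is pyridine-type (lone pair in the sp² plane, one electron in the p orbital); the boron has an empty p orbital. The ring is fully conjugated.
Counting π electrons: 4 × 2 = 8 from the double-bond units + 0 from the BH atom = 8.
With 8 = 4·2 π electrons, Hückel's rule classifies the planar ring as antiaromatic.

Antiaromatic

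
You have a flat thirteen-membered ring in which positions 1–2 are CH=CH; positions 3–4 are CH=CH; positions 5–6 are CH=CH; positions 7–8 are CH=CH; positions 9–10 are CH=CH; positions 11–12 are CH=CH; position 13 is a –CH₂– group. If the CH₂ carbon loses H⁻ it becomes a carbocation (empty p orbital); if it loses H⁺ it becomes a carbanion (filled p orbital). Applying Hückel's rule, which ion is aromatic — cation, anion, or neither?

The anion

In both ions every ring atom is sp² and contributes a p orbital, so both rings are fully conjugated.
Cation: 6 × 2 + 0 = 12 π electrons → 4(3), antiaromatic.
Anion: 6 × 2 + 2 = 14 π electrons → 4(3)+2, aromatic.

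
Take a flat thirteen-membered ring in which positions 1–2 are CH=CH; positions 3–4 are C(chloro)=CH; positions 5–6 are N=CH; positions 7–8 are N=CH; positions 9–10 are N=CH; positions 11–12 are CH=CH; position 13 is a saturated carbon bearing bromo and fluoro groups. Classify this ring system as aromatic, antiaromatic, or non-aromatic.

Non-aromatic

Because that saturated carbon is sp³ and has no p orbital in the ring π system at the C(bromo)(fluoro) position, the π system cannot extend all the way around the ring.
Broken conjugation rules out both aromaticity and antiaromaticity.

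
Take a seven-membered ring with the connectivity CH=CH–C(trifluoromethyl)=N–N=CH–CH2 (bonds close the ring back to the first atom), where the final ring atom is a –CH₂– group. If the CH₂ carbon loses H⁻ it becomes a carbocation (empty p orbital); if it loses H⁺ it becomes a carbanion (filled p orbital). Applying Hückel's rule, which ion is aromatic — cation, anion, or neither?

The cation

In both ions every ring atom is sp² and contributes a p orbital, so both rings are fully conjugated.
Cation: 3 × 2 + 0 = 6 π electrons → 4(1)+2, aromatic.
Anion: 3 × 2 + 2 = 8 π electrons → 4(2), antiaromatic.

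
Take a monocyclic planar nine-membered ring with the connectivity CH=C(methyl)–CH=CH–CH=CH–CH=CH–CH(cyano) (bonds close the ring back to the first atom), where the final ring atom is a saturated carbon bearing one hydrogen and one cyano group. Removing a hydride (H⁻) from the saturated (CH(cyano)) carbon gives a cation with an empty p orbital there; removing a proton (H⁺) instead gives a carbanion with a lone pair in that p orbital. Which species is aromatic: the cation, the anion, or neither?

Once that carbon is sp², every ring atom has a p orbital and both ions are fully conjugated.
Cation: 4 × 2 + 0 = 8 π electrons → 4(2), antiaromatic.
Anion: 4 × 2 + 2 = 10 π electrons → 4(2)+2, aromatic.

The anion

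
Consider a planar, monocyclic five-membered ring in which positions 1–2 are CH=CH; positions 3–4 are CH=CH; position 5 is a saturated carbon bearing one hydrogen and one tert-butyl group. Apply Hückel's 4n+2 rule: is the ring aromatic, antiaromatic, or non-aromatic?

The CH(tert-butyl) position has four σ bonds — that saturated carbon is sp³ and has no p orbital in the ring π system — so the cyclic conjugation is interrupted.
Without a continuous loop of overlapping p orbitals the Hückel electron count never comes into play.

Non-aromatic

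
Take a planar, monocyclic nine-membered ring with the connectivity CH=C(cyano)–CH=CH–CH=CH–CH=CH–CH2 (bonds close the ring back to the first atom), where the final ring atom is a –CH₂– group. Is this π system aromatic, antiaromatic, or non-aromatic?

Non-aromatic

The CH2 position has four σ bonds — the tetrahedral CH₂ carbon is sp³ and has no p orbital in the ring π system — so the cyclic conjugation is interrupted.
A ring that is not fully conjugated cannot be aromatic or antiaromatic regardless of its π-electron count.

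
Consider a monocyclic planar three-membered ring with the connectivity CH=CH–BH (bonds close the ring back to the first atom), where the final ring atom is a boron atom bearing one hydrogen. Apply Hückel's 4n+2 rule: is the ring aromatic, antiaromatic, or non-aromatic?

The p orbitals form a continuous loop: every atom in a ring double bond is sp² and brings one electron to the p orbital; the boron has an empty p orbital. The ring is fully conjugated.
Tallying contributions gives 1 × 2 = 2 from the double-bond unit + 0 from the BH atom = 2.
2 = 4(0) + 2, which satisfies Hückel's 4n+2 rule.

Aromatic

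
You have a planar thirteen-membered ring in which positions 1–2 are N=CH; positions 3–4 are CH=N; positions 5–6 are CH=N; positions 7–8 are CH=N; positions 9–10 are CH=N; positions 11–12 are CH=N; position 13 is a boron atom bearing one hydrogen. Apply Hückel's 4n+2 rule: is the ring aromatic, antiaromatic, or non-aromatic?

Antiaromatic

Every ring atom contributes a p orbital perpendicular to the ring (the double-bond atoms are sp², each contributing one p electron; the doubly-bonded nitrogens are pyridine-type — their lone pairs lie in the ring plane, leaving one electron in the p orbital; the boron has an empty p orbital), so the π system is cyclic and fully conjugated.
Counting π electrons: 6 × 2 = 12 from the double-bond units + 0 from the BH atom = 12.
With 12 = 4·3 π electrons, Hückel's rule classifies the planar ring as antiaromatic.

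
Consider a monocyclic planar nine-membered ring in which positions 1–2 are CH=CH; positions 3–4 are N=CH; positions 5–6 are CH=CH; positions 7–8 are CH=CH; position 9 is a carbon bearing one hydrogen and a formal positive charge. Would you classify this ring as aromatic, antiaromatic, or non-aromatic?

The p orbitals form a continuous loop: the double-bond atoms are sp², each contributing one p electron; each =N– nitrogen is pyridine-type (lone pair in the sp² plane, one electron in the p orbital); the carbocation has an empty p orbital. The ring is fully conjugated.
Tallying contributions gives 4 × 2 = 8 from the double-bond units + 0 from the CH(+) atom = 8.
8 is a 4n count (n = 2), so the planar conjugated ring is antiaromatic.

Antiaromatic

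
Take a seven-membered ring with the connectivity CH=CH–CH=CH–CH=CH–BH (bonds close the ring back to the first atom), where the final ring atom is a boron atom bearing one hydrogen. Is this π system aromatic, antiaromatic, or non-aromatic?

Every ring atom contributes a p orbital perpendicular to the ring (every atom in a ring double bond is sp² and brings one electron to the p orbital; the boron has an empty p orbital), so the π system is cyclic and fully conjugated.
Counting π electrons: 3 × 2 = 6 from the double-bond units + 0 from the BH atom = 6.
With 6 π electrons (n = 1), the Hückel 4n+2 condition holds.

Aromatic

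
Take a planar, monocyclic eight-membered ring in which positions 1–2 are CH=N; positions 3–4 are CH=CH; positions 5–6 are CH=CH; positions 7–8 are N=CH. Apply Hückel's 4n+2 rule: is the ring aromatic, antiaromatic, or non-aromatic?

Antiaromatic

Check conjugation: every atom in a ring double bond is sp² and brings one electron to the p orbital; each =N– nitrogen is pyridine-type (lone pair in the sp² plane, one electron in the p orbital) — every position has a p orbital, so the cyclic π system is continuous.
Counting π electrons: 4 × 2 = 8 from the 4 double-bond units.
A 4n π count (8, n = 2) in a planar conjugated ring means antiaromatic.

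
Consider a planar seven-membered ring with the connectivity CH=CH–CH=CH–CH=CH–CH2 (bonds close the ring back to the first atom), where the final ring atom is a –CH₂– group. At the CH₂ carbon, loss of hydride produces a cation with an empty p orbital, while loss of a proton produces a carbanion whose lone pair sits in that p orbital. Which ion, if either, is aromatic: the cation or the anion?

Both ions have a continuous loop of p orbitals — each ring atom is sp².
Cation: 3 × 2 + 0 = 6 π electrons → 4(1)+2, aromatic.
Anion: 3 × 2 + 2 = 8 π electrons → 4(2), antiaromatic.

The cation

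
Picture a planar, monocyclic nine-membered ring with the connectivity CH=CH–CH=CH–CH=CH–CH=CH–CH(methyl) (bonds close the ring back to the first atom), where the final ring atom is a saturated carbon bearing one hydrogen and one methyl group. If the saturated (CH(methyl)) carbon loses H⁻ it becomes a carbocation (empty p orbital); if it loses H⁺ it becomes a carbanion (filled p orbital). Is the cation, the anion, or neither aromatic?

In either ion the ring is fully conjugated: every atom, including the new sp² carbon, supplies a p orbital.
Cation: 4 × 2 + 0 = 8 π electrons → 4(2), antiaromatic.
Anion: 4 × 2 + 2 = 10 π electrons → 4(2)+2, aromatic.

The anion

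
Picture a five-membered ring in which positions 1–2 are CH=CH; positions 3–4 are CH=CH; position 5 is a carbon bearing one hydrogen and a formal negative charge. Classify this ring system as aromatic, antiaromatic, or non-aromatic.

The p orbitals form a continuous loop: each doubly-bonded ring atom is sp² with one p-orbital electron; the carbanion's lone pair occupies the p orbital. The ring is fully conjugated.
Counting π electrons: 2 × 2 = 4 from the double-bond units + 2 from the CH(-) atom = 6.
Since 6 = 4·1 + 2, the ring meets the 4n+2 criterion.
This is the cyclopentadienyl anion.

Aromatic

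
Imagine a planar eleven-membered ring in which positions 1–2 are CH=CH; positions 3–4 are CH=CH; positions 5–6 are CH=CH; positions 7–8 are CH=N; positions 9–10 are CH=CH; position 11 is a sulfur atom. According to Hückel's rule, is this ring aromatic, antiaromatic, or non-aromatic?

Antiaromatic

All ring atoms are sp² and supply a p orbital to the ring (the double-bond atoms are sp², each contributing one p electron; each =N– nitrogen is pyridine-type (lone pair in the sp² plane, one electron in the p orbital); the sulfur donates one lone pair from its p orbital); the conjugation is uninterrupted.
π-electron count: 5 × 2 = 10 from the double-bond units + 2 from the S atom = 12.
12 = 4(3); a planar, fully conjugated 4n system is antiaromatic.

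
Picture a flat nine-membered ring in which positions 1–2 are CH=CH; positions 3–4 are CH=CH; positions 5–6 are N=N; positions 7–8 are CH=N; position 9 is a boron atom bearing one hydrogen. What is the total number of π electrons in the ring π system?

Check conjugation: the double-bond atoms are sp², each contributing one p electron; each =N– nitrogen is pyridine-type (lone pair in the sp² plane, one electron in the p orbital); the boron has an empty p orbital — every position has a p orbital, so the cyclic π system is continuous.
π-electron count: 4 × 2 = 8 from the double-bond units + 0 from the BH atom = 8.

8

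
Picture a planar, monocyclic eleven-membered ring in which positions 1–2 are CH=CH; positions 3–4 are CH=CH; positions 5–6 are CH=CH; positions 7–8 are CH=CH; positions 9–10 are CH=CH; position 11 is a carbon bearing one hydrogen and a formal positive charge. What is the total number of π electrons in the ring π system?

Check conjugation: the double-bond atoms are sp², each contributing one p electron; the carbocation has an empty p orbital — every position has a p orbital, so the cyclic π system is continuous.
Counting π electrons: 5 × 2 = 10 from the double-bond units + 0 from the CH(+) atom = 10.

10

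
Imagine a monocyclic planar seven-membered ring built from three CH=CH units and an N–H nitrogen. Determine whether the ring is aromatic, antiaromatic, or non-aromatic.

Every ring atom contributes a p orbital perpendicular to the ring (every atom in a ring double bond is sp² and brings one electron to the p orbital; the pyrrole-type nitrogen donates its lone pair from the p orbital), so the π system is cyclic and fully conjugated.
Counting π electrons: 3 × 2 = 6 from the double-bond units + 2 from the NH atom = 8.
A 4n π count (8, n = 2) in a planar conjugated ring means antiaromatic.

Antiaromatic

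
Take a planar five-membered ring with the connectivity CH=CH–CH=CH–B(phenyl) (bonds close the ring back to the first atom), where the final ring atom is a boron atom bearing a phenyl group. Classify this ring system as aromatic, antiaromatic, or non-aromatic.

Every ring atom contributes a p orbital perpendicular to the ring (the double-bond atoms are sp², each contributing one p electron; the boron has an empty p orbital), so the π system is cyclic and fully conjugated.
Counting π electrons: 2 × 2 = 4 from the double-bond units + 0 from the B(phenyl) atom = 4.
4 is a 4n count (n = 1), so the planar conjugated ring is antiaromatic.

Antiaromatic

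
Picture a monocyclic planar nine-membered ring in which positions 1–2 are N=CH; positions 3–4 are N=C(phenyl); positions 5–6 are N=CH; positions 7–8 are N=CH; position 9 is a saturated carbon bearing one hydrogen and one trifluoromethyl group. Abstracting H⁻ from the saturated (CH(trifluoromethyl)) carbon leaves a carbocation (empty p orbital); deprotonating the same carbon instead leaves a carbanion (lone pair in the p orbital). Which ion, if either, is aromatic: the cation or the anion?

The anion

Once that carbon is sp², every ring atom has a p orbital and both ions are fully conjugated.
Cation: 4 × 2 + 0 = 8 π electrons → 4(2), antiaromatic.
Anion: 4 × 2 + 2 = 10 π electrons → 4(2)+2, aromatic.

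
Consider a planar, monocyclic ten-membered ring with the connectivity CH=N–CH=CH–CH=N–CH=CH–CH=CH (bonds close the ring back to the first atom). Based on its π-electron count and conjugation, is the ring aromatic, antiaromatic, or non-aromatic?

Aromatic

All ring atoms are sp² and supply a p orbital to the ring (the double-bond atoms are sp², each contributing one p electron; each sp² =N– keeps its lone pair in-plane and puts one electron into the π system); the conjugation is uninterrupted.
Adding the contributions, 5 × 2 = 10 from the 5 double-bond units.
10 = 4(2) + 2, which satisfies Hückel's 4n+2 rule.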